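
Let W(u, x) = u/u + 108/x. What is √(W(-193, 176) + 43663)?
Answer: √21133673/22 ≈ 208.96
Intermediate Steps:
W(u, x) = 1 + 108/x
√(W(-193, 176) + 43663) = √((108 + 176)/176 + 43663) = √((1/176)*284 + 43663) = √(71/44 + 43663) = √(1921243/44) = √21133673/22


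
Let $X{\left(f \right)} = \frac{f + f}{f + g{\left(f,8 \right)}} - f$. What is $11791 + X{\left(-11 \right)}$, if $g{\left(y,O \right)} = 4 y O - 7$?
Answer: $\frac{2183381}{185} \approx 11802.0$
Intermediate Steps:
$g{\left(y,O \right)} = -7 + 4 O y$ ($g{\left(y,O \right)} = 4 O y - 7 = -7 + 4 O y$)
$X{\left(f \right)} = - f + \frac{2 f}{-7 + 33 f}$ ($X{\left(f \right)} = \frac{f + f}{f + \left(-7 + 4 \cdot 8 f\right)} - f = \frac{2 f}{f + \left(-7 + 32 f\right)} - f = \frac{2 f}{-7 + 33 f} - f = - f + \frac{2 f}{-7 + 33 f}$)
$11791 + X{\left(-11 \right)} = 11791 + 3 \left(-11\right) \frac{1}{-7 + 33 \left(-11\right)} \left(3 - -121\right) = 11791 + 3 \left(-11\right) \frac{1}{-7 - 363} \left(3 + 121\right) = 11791 + 3 \left(-11\right) \frac{1}{-370} \cdot 124 = 11791 + 3 \left(-11\right) \left(- \frac{1}{370}\right) 124 = 11791 + \frac{2046}{185} = \frac{2183381}{185}$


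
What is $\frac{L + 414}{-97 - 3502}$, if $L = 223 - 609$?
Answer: $- \frac{28}{3599} \approx -0.0077799$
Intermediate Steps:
$L = -386$
$\frac{L + 414}{-97 - 3502} = \frac{-386 + 414}{-97 - 3502} = \frac{28}{-3599} = 28 \left(- \frac{1}{3599}\right) = - \frac{28}{3599}$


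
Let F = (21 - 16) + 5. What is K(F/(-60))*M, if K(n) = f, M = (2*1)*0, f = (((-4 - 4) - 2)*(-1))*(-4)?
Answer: 0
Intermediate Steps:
f = -40 (f = ((-8 - 2)*(-1))*(-4) = -10*(-1)*(-4) = 10*(-4) = -40)
F = 10 (F = 5 + 5 = 10)
M = 0 (M = 2*0 = 0)
K(n) = -40
K(F/(-60))*M = -40*0 = 0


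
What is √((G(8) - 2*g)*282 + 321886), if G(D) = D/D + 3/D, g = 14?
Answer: √1257511/2 ≈ 560.69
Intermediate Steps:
G(D) = 1 + 3/D
√((G(8) - 2*g)*282 + 321886) = √(((3 + 8)/8 - 2*14)*282 + 321886) = √(((⅛)*11 - 28)*282 + 321886) = √((11/8 - 28)*282 + 321886) = √(-213/8*282 + 321886) = √(-30033/4 + 321886) = √(1257511/4) = √1257511/2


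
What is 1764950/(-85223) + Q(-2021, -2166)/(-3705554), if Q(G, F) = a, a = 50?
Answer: -3270060896725/157899214271 ≈ -20.710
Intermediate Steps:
Q(G, F) = 50
1764950/(-85223) + Q(-2021, -2166)/(-3705554) = 1764950/(-85223) + 50/(-3705554) = 1764950*(-1/85223) + 50*(-1/3705554) = -1764950/85223 - 25/1852777 = -3270060896725/157899214271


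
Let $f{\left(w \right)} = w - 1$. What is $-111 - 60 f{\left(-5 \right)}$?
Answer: $249$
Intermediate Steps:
$f{\left(w \right)} = -1 + w$
$-111 - 60 f{\left(-5 \right)} = -111 - 60 \left(-1 - 5\right) = -111 - -360 = -111 + 360 = 249$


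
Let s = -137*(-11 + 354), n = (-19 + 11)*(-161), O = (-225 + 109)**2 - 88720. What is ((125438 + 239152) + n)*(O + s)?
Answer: -44730414890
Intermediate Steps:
O = -75264 (O = (-116)**2 - 88720 = 13456 - 88720 = -75264)
n = 1288 (n = -8*(-161) = 1288)
s = -46991 (s = -137*343 = -46991)
((125438 + 239152) + n)*(O + s) = ((125438 + 239152) + 1288)*(-75264 - 46991) = (364590 + 1288)*(-122255) = 365878*(-122255) = -44730414890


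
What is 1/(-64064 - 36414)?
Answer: -1/100478 ≈ -9.9524e-6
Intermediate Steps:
1/(-64064 - 36414) = 1/(-100478) = -1/100478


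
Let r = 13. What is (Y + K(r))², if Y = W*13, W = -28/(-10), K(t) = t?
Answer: 61009/25 ≈ 2440.4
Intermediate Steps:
W = 14/5 (W = -28*(-⅒) = 14/5 ≈ 2.8000)
Y = 182/5 (Y = (14/5)*13 = 182/5 ≈ 36.400)
(Y + K(r))² = (182/5 + 13)² = (247/5)² = 61009/25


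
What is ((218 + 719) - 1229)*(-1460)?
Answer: 426320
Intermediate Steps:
((218 + 719) - 1229)*(-1460) = (937 - 1229)*(-1460) = -292*(-1460) = 426320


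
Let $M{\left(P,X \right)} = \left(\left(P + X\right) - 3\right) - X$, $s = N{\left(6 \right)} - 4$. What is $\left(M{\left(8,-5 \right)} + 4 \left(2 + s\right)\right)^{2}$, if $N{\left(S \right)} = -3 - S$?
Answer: $1521$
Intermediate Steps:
$s = -13$ ($s = \left(-3 - 6\right) - 4 = -9 - 4 = -13$)
$M{\left(P,X \right)} = -3 + P$ ($M{\left(P,X \right)} = \left(-3 + P + X\right) - X = -3 + P$)
$\left(M{\left(8,-5 \right)} + 4 \left(2 + s\right)\right)^{2} = \left(\left(-3 + 8\right) + 4 \left(2 - 13\right)\right)^{2} = \left(5 + 4 \left(-11\right)\right)^{2} = \left(5 - 44\right)^{2} = \left(-39\right)^{2} = 1521$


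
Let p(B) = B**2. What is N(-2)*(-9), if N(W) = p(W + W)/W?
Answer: 72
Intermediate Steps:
N(W) = 4*W (N(W) = (W + W)**2/W = (2*W)**2/W = (4*W**2)/W = 4*W)
N(-2)*(-9) = (4*(-2))*(-9) = -8*(-9) = 72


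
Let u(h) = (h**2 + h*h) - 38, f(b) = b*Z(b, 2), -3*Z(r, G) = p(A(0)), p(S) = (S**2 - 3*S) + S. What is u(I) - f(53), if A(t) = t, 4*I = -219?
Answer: 47657/8 ≈ 5957.1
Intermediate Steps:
I = -219/4 (I = (1/4)*(-219) = -219/4 ≈ -54.750)
p(S) = S**2 - 2*S
Z(r, G) = 0 (Z(r, G) = -0*(-2 + 0) = -0*(-2) = -1/3*0 = 0)
f(b) = 0 (f(b) = b*0 = 0)
u(h) = -38 + 2*h**2 (u(h) = (h**2 + h**2) - 38 = 2*h**2 - 38 = -38 + 2*h**2)
u(I) - f(53) = (-38 + 2*(-219/4)**2) - 1*0 = (-38 + 2*(47961/16)) + 0 = (-38 + 47961/8) + 0 = 47657/8 + 0 = 47657/8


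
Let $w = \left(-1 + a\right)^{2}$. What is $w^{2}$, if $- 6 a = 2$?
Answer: $\frac{256}{81} \approx 3.1605$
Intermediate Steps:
$a = - \frac{1}{3}$ ($a = \left(- \frac{1}{6}\right) 2 = - \frac{1}{3} \approx -0.33333$)
$w = \frac{16}{9}$ ($w = \left(-1 - \frac{1}{3}\right)^{2} = \left(- \frac{4}{3}\right)^{2} = \frac{16}{9} \approx 1.7778$)
$w^{2} = \left(\frac{16}{9}\right)^{2} = \frac{256}{81}$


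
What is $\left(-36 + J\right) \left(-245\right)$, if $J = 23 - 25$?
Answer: $9310$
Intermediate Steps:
$J = -2$ ($J = 23 - 25 = -2$)
$\left(-36 + J\right) \left(-245\right) = \left(-36 - 2\right) \left(-245\right) = \left(-38\right) \left(-245\right) = 9310$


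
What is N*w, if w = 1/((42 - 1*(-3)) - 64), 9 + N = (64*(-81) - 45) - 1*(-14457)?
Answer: -9219/19 ≈ -485.21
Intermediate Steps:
N = 9219 (N = -9 + ((64*(-81) - 45) - 1*(-14457)) = -9 + ((-5184 - 45) + 14457) = -9 + (-5229 + 14457) = -9 + 9228 = 9219)
w = -1/19 (w = 1/((42 + 3) - 64) = 1/(45 - 64) = 1/(-19) = -1/19 ≈ -0.052632)
N*w = 9219*(-1/19) = -9219/19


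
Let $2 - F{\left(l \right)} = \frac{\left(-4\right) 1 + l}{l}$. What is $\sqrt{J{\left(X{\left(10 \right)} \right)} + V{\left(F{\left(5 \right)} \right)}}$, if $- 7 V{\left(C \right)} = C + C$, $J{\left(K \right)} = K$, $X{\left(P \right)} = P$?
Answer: $\frac{2 \sqrt{2905}}{35} \approx 3.0799$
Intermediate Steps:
$F{\left(l \right)} = 2 - \frac{-4 + l}{l}$ ($F{\left(l \right)} = 2 - \frac{\left(-4\right) 1 + l}{l} = 2 - \frac{-4 + l}{l}$)
$V{\left(C \right)} = - \frac{2 C}{7}$ ($V{\left(C \right)} = - \frac{C + C}{7} = - \frac{2 C}{7}$)
$\sqrt{J{\left(X{\left(10 \right)} \right)} + V{\left(F{\left(5 \right)} \right)}} = \sqrt{10 - \frac{2 \frac{4 + 5}{5}}{7}} = \sqrt{10 - \frac{2 \cdot \frac{1}{5} \cdot 9}{7}} = \sqrt{10 - \frac{18}{35}} = \sqrt{\frac{332}{35}} = \frac{2 \sqrt{2905}}{35}$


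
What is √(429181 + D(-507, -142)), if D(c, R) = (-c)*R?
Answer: √357187 ≈ 597.65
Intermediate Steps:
D(c, R) = -R*c
√(429181 + D(-507, -142)) = √(429181 - 1*(-142)*(-507)) = √(429181 - 71994) = √357187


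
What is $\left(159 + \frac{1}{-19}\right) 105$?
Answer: $\frac{317100}{19} \approx 16689.0$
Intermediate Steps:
$\left(159 + \frac{1}{-19}\right) 105 = \left(159 - \frac{1}{19}\right) 105 = \frac{3020}{19} \cdot 105 = \frac{317100}{19}$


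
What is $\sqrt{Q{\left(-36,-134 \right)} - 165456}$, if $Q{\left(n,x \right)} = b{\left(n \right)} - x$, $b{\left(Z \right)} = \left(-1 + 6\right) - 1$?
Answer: $i \sqrt{165318} \approx 406.59 i$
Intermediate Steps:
$b{\left(Z \right)} = 4$ ($b{\left(Z \right)} = 5 - 1 = 4$)
$Q{\left(n,x \right)} = 4 - x$
$\sqrt{Q{\left(-36,-134 \right)} - 165456} = \sqrt{\left(4 - -134\right) - 165456} = \sqrt{\left(4 + 134\right) - 165456} = \sqrt{138 - 165456} = \sqrt{-165318} = i \sqrt{165318}$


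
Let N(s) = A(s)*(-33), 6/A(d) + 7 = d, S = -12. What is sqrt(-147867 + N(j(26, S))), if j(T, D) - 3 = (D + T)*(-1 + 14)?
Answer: I*sqrt(1171263318)/89 ≈ 384.54*I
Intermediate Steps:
A(d) = 6/(-7 + d)
j(T, D) = 3 + 13*D + 13*T (j(T, D) = 3 + (D + T)*(-1 + 14) = 3 + (D + T)*13 = 3 + (13*D + 13*T) = 3 + 13*D + 13*T)
N(s) = -198/(-7 + s) (N(s) = (6/(-7 + s))*(-33) = -198/(-7 + s))
sqrt(-147867 + N(j(26, S))) = sqrt(-147867 - 198/(-7 + (3 + 13*(-12) + 13*26))) = sqrt(-147867 - 198/(-7 + (3 - 156 + 338))) = sqrt(-147867 - 198/(-7 + 185)) = sqrt(-147867 - 198/178) = sqrt(-147867 - 198*1/178) = sqrt(-147867 - 99/89) = sqrt(-13160262/89) = I*sqrt(1171263318)/89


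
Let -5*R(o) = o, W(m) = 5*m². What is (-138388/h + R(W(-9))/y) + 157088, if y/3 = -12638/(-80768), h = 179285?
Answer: 177768934922868/1132901915 ≈ 1.5691e+5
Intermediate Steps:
R(o) = -o/5
y = 18957/40384 (y = 3*(-12638/(-80768)) = 3*(-12638*(-1/80768)) = 3*(6319/40384) = 18957/40384 ≈ 0.46942)
(-138388/h + R(W(-9))/y) + 157088 = (-138388/179285 + (-(-9)²)/(18957/40384)) + 157088 = (-138388*1/179285 - 81*(40384/18957)) + 157088 = (-138388/179285 - ⅕*405*(40384/18957)) + 157088 = (-138388/179285 - 81*40384/18957) + 157088 = (-138388/179285 - 1090368/6319) + 157088 = -196361100652/1132901915 + 157088 = 177768934922868/1132901915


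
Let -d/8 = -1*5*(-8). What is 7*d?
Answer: -2240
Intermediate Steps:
d = -320 (d = -8*(-1*5)*(-8) = -(-40)*(-8) = -8*40 = -320)
7*d = 7*(-320) = -2240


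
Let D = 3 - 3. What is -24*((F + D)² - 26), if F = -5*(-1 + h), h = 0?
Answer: 24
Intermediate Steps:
D = 0
F = 5 (F = -5*(-1 + 0) = -5*(-1) = 5)
-24*((F + D)² - 26) = -24*((5 + 0)² - 26) = -24*(5² - 26) = -24*(25 - 26) = -24*(-1) = 24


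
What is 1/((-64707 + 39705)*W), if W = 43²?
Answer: -1/46228698 ≈ -2.1632e-8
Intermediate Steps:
W = 1849
1/((-64707 + 39705)*W) = 1/((-64707 + 39705)*1849) = (1/1849)/(-25002) = -1/25002*1/1849 = -1/46228698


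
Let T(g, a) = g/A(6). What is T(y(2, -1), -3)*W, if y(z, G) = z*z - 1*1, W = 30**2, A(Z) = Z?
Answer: 450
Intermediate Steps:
W = 900
y(z, G) = -1 + z**2 (y(z, G) = z**2 - 1 = -1 + z**2)
T(g, a) = g/6
T(y(2, -1), -3)*W = ((-1 + 2**2)/6)*900 = ((-1 + 4)/6)*900 = ((1/6)*3)*900 = (1/2)*900 = 450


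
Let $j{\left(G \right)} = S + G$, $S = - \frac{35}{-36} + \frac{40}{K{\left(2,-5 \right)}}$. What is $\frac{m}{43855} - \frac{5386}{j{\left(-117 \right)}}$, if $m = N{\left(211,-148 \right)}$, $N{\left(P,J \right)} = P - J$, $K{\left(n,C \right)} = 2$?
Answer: $\frac{8504550143}{151606735} \approx 56.096$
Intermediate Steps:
$S = \frac{755}{36}$ ($S = - \frac{35}{-36} + \frac{40}{2} = \left(-35\right) \left(- \frac{1}{36}\right) + 40 \cdot \frac{1}{2} = \frac{35}{36} + 20 = \frac{755}{36} \approx 20.972$)
$m = 359$ ($m = 211 - -148 = 211 + 148 = 359$)
$j{\left(G \right)} = \frac{755}{36} + G$
$\frac{m}{43855} - \frac{5386}{j{\left(-117 \right)}} = \frac{359}{43855} - \frac{5386}{\frac{755}{36} - 117} = 359 \cdot \frac{1}{43855} - \frac{5386}{- \frac{3457}{36}} = \frac{359}{43855} - - \frac{193896}{3457} = \frac{359}{43855} + \frac{193896}{3457} = \frac{8504550143}{151606735}$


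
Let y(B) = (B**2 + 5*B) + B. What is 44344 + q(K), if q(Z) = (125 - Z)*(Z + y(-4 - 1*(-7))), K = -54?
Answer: 39511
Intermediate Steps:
y(B) = B**2 + 6*B
q(Z) = (27 + Z)*(125 - Z) (q(Z) = (125 - Z)*(Z + (-4 - 1*(-7))*(6 + (-4 - 1*(-7)))) = (125 - Z)*(Z + (-4 + 7)*(6 + (-4 + 7))) = (125 - Z)*(Z + 3*(6 + 3)) = (125 - Z)*(Z + 3*9) = (125 - Z)*(Z + 27) = (125 - Z)*(27 + Z) = (27 + Z)*(125 - Z))
44344 + q(K) = 44344 + (3375 - 1*(-54)**2 + 98*(-54)) = 44344 + (3375 - 1*2916 - 5292) = 44344 + (3375 - 2916 - 5292) = 44344 - 4833 = 39511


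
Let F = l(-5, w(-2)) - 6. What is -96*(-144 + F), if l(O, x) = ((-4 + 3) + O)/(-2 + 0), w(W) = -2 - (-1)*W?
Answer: 14112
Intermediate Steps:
w(W) = -2 + W
l(O, x) = ½ - O/2 (l(O, x) = (-1 + O)/(-2) = (-1 + O)*(-½) = ½ - O/2)
F = -3 (F = (½ - ½*(-5)) - 6 = (½ + 5/2) - 6 = 3 - 6 = -3)
-96*(-144 + F) = -96*(-144 - 3) = -96*(-147) = 14112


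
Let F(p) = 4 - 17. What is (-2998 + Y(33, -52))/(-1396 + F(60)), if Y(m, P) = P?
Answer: 3050/1409 ≈ 2.1647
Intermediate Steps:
F(p) = -13
(-2998 + Y(33, -52))/(-1396 + F(60)) = (-2998 - 52)/(-1396 - 13) = -3050/(-1409) = -3050*(-1/1409) = 3050/1409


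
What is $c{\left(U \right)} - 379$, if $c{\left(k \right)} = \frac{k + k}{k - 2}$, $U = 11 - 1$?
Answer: $- \frac{753}{2} \approx -376.5$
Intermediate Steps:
$U = 10$ ($U = 11 - 1 = 10$)
$c{\left(k \right)} = \frac{2 k}{-2 + k}$
$c{\left(U \right)} - 379 = 2 \cdot 10 \frac{1}{-2 + 10} - 379 = 2 \cdot 10 \cdot \frac{1}{8} - 379 = \frac{5}{2} - 379 = - \frac{753}{2}$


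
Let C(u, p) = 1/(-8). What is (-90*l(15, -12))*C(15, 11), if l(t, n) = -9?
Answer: -405/4 ≈ -101.25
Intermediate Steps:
C(u, p) = -1/8
(-90*l(15, -12))*C(15, 11) = -90*(-9)*(-1/8) = 810*(-1/8) = -405/4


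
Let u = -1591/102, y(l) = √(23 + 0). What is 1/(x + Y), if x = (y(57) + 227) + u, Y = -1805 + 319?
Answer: -13260918/16902100789 - 10404*√23/16902100789 ≈ -0.00078752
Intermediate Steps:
y(l) = √23
u = -1591/102 (u = -1591*1/102 = -1591/102 ≈ -15.598)
Y = -1486
x = 21563/102 + √23 (x = (√23 + 227) - 1591/102 = (227 + √23) - 1591/102 = 21563/102 + √23 ≈ 216.20)
1/(x + Y) = 1/((21563/102 + √23) - 1486) = 1/(-130009/102 + √23)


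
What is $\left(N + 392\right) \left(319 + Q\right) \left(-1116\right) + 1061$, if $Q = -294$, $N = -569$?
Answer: $4939361$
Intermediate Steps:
$\left(N + 392\right) \left(319 + Q\right) \left(-1116\right) + 1061 = \left(-569 + 392\right) \left(319 - 294\right) \left(-1116\right) + 1061 = \left(-177\right) 25 \left(-1116\right) + 1061 = \left(-4425\right) \left(-1116\right) + 1061 = 4938300 + 1061 = 4939361$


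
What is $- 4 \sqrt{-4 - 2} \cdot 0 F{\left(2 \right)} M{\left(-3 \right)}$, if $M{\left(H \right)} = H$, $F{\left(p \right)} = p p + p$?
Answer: $0$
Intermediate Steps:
$F{\left(p \right)} = p + p^{2}$ ($F{\left(p \right)} = p^{2} + p = p + p^{2}$)
$- 4 \sqrt{-4 - 2} \cdot 0 F{\left(2 \right)} M{\left(-3 \right)} = - 4 \sqrt{-4 - 2} \cdot 0 \cdot 2 \left(1 + 2\right) \left(-3\right) = - 4 \sqrt{-6} \cdot 0 \cdot 2 \cdot 3 \left(-3\right) = - 4 i \sqrt{6} \cdot 0 \cdot 6 \left(-3\right) = 0 \cdot 6 \left(-3\right) = 0 \left(-3\right) = 0$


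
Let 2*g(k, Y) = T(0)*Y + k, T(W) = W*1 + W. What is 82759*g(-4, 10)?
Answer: -165518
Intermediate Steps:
T(W) = 2*W (T(W) = W + W = 2*W)
g(k, Y) = k/2 (g(k, Y) = ((2*0)*Y + k)/2 = (0*Y + k)/2 = (0 + k)/2 = k/2)
82759*g(-4, 10) = 82759*((1/2)*(-4)) = 82759*(-2) = -165518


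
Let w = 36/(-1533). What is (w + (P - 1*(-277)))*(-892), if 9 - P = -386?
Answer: -306294960/511 ≈ -5.9940e+5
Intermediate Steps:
P = 395 (P = 9 - 1*(-386) = 9 + 386 = 395)
w = -12/511 (w = 36*(-1/1533) = -12/511 ≈ -0.023483)
(w + (P - 1*(-277)))*(-892) = (-12/511 + (395 - 1*(-277)))*(-892) = (-12/511 + (395 + 277))*(-892) = (-12/511 + 672)*(-892) = (343380/511)*(-892) = -306294960/511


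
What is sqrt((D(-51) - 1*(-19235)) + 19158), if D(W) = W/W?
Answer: 9*sqrt(474) ≈ 195.94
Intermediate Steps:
D(W) = 1
sqrt((D(-51) - 1*(-19235)) + 19158) = sqrt((1 - 1*(-19235)) + 19158) = sqrt((1 + 19235) + 19158) = sqrt(19236 + 19158) = sqrt(38394) = 9*sqrt(474)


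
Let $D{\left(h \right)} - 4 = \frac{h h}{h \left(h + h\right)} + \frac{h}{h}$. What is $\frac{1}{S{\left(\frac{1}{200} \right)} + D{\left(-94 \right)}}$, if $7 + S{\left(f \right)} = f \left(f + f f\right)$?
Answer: $- \frac{8000000}{11999799} \approx -0.66668$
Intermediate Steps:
$D{\left(h \right)} = \frac{11}{2}$ ($D{\left(h \right)} = 4 + \left(\frac{h h}{h \left(h + h\right)} + \frac{h}{h}\right) = 4 + \left(\frac{h^{2}}{h 2 h} + 1\right) = 4 + \left(\frac{h^{2}}{2 h^{2}} + 1\right) = 4 + \left(h^{2} \frac{1}{2 h^{2}} + 1\right) = 4 + \left(\frac{1}{2} + 1\right) = 4 + \frac{3}{2} = \frac{11}{2}$)
$S{\left(f \right)} = -7 + f \left(f + f^{2}\right)$ ($S{\left(f \right)} = -7 + f \left(f + f f\right) = -7 + f \left(f + f^{2}\right)$)
$\frac{1}{S{\left(\frac{1}{200} \right)} + D{\left(-94 \right)}} = \frac{1}{\left(-7 + \left(\frac{1}{200}\right)^{2} + \left(\frac{1}{200}\right)^{3}\right) + \frac{11}{2}} = \frac{1}{\left(-7 + \frac{1}{40000} + \frac{1}{8000000}\right) + \frac{11}{2}} = \frac{1}{- \frac{55999799}{8000000} + \frac{11}{2}} = \frac{1}{- \frac{11999799}{8000000}} = - \frac{8000000}{11999799}$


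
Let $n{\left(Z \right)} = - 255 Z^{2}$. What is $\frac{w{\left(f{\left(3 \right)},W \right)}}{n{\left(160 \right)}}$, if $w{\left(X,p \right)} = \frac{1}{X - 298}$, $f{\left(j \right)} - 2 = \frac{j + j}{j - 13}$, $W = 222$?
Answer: $\frac{1}{1936204800} \approx 5.1647 \cdot 10^{-10}$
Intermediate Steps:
$f{\left(j \right)} = 2 + \frac{2 j}{-13 + j}$ ($f{\left(j \right)} = 2 + \frac{j + j}{j - 13} = 2 + \frac{2 j}{-13 + j}$)
$w{\left(X,p \right)} = \frac{1}{-298 + X}$
$\frac{w{\left(f{\left(3 \right)},W \right)}}{n{\left(160 \right)}} = \frac{1}{\left(-298 + \frac{2 \left(-13 + 2 \cdot 3\right)}{-13 + 3}\right) \left(- 255 \cdot 160^{2}\right)} = \frac{1}{\left(-298 + \frac{2 \left(-13 + 6\right)}{-10}\right) \left(\left(-255\right) 25600\right)} = \frac{1}{\left(-298 + 2 \left(- \frac{1}{10}\right) \left(-7\right)\right) \left(-6528000\right)} = \frac{1}{-298 + \frac{7}{5}} \left(- \frac{1}{6528000}\right) = \frac{1}{- \frac{1483}{5}} \left(- \frac{1}{6528000}\right) = \left(- \frac{5}{1483}\right) \left(- \frac{1}{6528000}\right) = \frac{1}{1936204800}$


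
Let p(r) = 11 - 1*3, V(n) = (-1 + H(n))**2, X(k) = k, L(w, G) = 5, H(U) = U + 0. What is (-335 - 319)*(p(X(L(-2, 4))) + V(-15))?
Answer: -172656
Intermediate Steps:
H(U) = U
V(n) = (-1 + n)**2
p(r) = 8 (p(r) = 11 - 3 = 8)
(-335 - 319)*(p(X(L(-2, 4))) + V(-15)) = (-335 - 319)*(8 + (-1 - 15)**2) = -654*(8 + (-16)**2) = -654*(8 + 256) = -654*264 = -172656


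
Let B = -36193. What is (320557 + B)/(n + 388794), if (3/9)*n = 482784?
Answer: 47394/306191 ≈ 0.15479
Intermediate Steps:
n = 1448352 (n = 3*482784 = 1448352)
(320557 + B)/(n + 388794) = (320557 - 36193)/(1448352 + 388794) = 284364/1837146 = 284364*(1/1837146) = 47394/306191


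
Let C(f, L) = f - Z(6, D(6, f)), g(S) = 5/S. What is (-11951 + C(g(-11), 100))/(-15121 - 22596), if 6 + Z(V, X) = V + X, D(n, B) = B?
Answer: 11951/37717 ≈ 0.31686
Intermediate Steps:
Z(V, X) = -6 + V + X (Z(V, X) = -6 + (V + X) = -6 + V + X)
C(f, L) = 0 (C(f, L) = f - (-6 + 6 + f) = f - f = 0)
(-11951 + C(g(-11), 100))/(-15121 - 22596) = (-11951 + 0)/(-15121 - 22596) = -11951/(-37717) = -11951*(-1/37717) = 11951/37717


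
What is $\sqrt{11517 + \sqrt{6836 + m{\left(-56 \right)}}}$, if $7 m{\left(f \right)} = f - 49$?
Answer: $\sqrt{11517 + \sqrt{6821}} \approx 107.7$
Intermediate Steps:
$m{\left(f \right)} = -7 + \frac{f}{7}$ ($m{\left(f \right)} = \frac{f - 49}{7} = \frac{-49 + f}{7} = -7 + \frac{f}{7}$)
$\sqrt{11517 + \sqrt{6836 + m{\left(-56 \right)}}} = \sqrt{11517 + \sqrt{6836 + \left(-7 + \frac{1}{7} \left(-56\right)\right)}} = \sqrt{11517 + \sqrt{6836 - 15}} = \sqrt{11517 + \sqrt{6821}}$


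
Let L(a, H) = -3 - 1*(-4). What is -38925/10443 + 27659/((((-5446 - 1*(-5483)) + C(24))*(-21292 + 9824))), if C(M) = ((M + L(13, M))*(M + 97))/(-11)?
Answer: -2077498613/558881512 ≈ -3.7172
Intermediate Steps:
L(a, H) = 1 (L(a, H) = -3 + 4 = 1)
C(M) = -(1 + M)*(97 + M)/11 (C(M) = ((M + 1)*(M + 97))/(-11) = ((1 + M)*(97 + M))*(-1/11) = -(1 + M)*(97 + M)/11)
-38925/10443 + 27659/((((-5446 - 1*(-5483)) + C(24))*(-21292 + 9824))) = -38925/10443 + 27659/((((-5446 - 1*(-5483)) + (-97/11 - 98/11*24 - 1/11*24²))*(-21292 + 9824))) = -38925*1/10443 + 27659/((((-5446 + 5483) + (-97/11 - 2352/11 - 1/11*576))*(-11468))) = -12975/3481 + 27659/(((37 + (-97/11 - 2352/11 - 576/11))*(-11468))) = -12975/3481 + 27659/(((37 - 275)*(-11468))) = -12975/3481 + 27659/((-238*(-11468))) = -12975/3481 + 27659/2729384 = -12975/3481 + 27659*(1/2729384) = -12975/3481 + 1627/160552 = -2077498613/558881512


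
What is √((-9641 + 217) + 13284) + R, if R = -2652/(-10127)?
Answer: 204/779 + 2*√965 ≈ 62.391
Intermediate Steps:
R = 204/779 (R = -2652*(-1/10127) = 204/779 ≈ 0.26187)
√((-9641 + 217) + 13284) + R = √((-9641 + 217) + 13284) + 204/779 = √(-9424 + 13284) + 204/779 = √3860 + 204/779 = 2*√965 + 204/779 = 204/779 + 2*√965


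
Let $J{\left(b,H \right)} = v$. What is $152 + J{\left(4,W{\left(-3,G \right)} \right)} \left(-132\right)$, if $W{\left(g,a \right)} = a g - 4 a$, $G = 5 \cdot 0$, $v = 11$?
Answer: $-1300$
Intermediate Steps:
$G = 0$
$W{\left(g,a \right)} = - 4 a + a g$
$J{\left(b,H \right)} = 11$
$152 + J{\left(4,W{\left(-3,G \right)} \right)} \left(-132\right) = 152 + 11 \left(-132\right) = 152 - 1452 = -1300$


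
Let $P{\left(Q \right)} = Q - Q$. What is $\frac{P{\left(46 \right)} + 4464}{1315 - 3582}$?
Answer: $- \frac{4464}{2267} \approx -1.9691$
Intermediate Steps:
$P{\left(Q \right)} = 0$
$\frac{P{\left(46 \right)} + 4464}{1315 - 3582} = \frac{0 + 4464}{1315 - 3582} = \frac{4464}{-2267} = 4464 \left(- \frac{1}{2267}\right) = - \frac{4464}{2267}$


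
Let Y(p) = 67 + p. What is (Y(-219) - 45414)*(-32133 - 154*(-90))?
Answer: 832627518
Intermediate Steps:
(Y(-219) - 45414)*(-32133 - 154*(-90)) = ((67 - 219) - 45414)*(-32133 - 154*(-90)) = (-152 - 45414)*(-32133 + 13860) = -45566*(-18273) = 832627518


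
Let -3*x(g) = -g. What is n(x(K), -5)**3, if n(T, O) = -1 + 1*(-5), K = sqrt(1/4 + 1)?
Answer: -216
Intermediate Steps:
K = sqrt(5)/2 (K = sqrt(1*(1/4) + 1) = sqrt(1/4 + 1) = sqrt(5/4) = sqrt(5)/2 ≈ 1.1180)
x(g) = g/3 (x(g) = -(-1)*g/3 = g/3)
n(T, O) = -6 (n(T, O) = -1 - 5 = -6)
n(x(K), -5)**3 = (-6)**3 = -216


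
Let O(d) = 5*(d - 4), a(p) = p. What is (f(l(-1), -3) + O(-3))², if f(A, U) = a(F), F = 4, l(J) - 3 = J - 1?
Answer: 961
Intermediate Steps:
l(J) = 2 + J (l(J) = 3 + (J - 1) = 3 + (-1 + J) = 2 + J)
f(A, U) = 4
O(d) = -20 + 5*d (O(d) = 5*(-4 + d) = -20 + 5*d)
(f(l(-1), -3) + O(-3))² = (4 + (-20 + 5*(-3)))² = (4 + (-20 - 15))² = (4 - 35)² = (-31)² = 961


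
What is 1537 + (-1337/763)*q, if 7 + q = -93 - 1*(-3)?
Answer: 186060/109 ≈ 1707.0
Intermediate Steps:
q = -97 (q = -7 + (-93 - 1*(-3)) = -7 + (-93 + 3) = -7 - 90 = -97)
1537 + (-1337/763)*q = 1537 - 1337/763*(-97) = 1537 - 1337*1/763*(-97) = 1537 - 191/109*(-97) = 1537 + 18527/109 = 186060/109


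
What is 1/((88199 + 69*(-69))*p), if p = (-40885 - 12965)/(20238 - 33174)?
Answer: 1078/374428025 ≈ 2.8791e-6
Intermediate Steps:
p = 8975/2156 (p = -53850/(-12936) = -53850*(-1/12936) = 8975/2156 ≈ 4.1628)
1/((88199 + 69*(-69))*p) = 1/((88199 + 69*(-69))*(8975/2156)) = (2156/8975)/(88199 - 4761) = (2156/8975)/83438 = (1/83438)*(2156/8975) = 1078/374428025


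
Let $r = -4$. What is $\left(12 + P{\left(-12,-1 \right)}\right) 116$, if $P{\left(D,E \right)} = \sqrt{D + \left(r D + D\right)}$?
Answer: $1392 + 232 \sqrt{6} \approx 1960.3$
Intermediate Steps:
$P{\left(D,E \right)} = \sqrt{2} \sqrt{- D}$ ($P{\left(D,E \right)} = \sqrt{D + \left(- 4 D + D\right)} = \sqrt{D - 3 D} = \sqrt{- 2 D} = \sqrt{2} \sqrt{- D}$)
$\left(12 + P{\left(-12,-1 \right)}\right) 116 = \left(12 + \sqrt{2} \sqrt{\left(-1\right) \left(-12\right)}\right) 116 = \left(12 + \sqrt{2} \sqrt{12}\right) 116 = \left(12 + \sqrt{2} \cdot 2 \sqrt{3}\right) 116 = \left(12 + 2 \sqrt{6}\right) 116 = 1392 + 232 \sqrt{6}$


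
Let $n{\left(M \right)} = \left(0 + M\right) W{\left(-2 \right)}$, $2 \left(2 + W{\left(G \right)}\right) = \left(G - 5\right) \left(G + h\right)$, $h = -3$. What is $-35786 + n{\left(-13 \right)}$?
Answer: $- \frac{71975}{2} \approx -35988.0$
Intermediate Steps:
$W{\left(G \right)} = -2 + \frac{\left(-5 + G\right) \left(-3 + G\right)}{2}$ ($W{\left(G \right)} = -2 + \frac{\left(G - 5\right) \left(G - 3\right)}{2} = -2 + \frac{\left(-5 + G\right) \left(-3 + G\right)}{2}$)
$n{\left(M \right)} = \frac{31 M}{2}$ ($n{\left(M \right)} = \left(0 + M\right) \left(\frac{11}{2} + \frac{\left(-2\right)^{2}}{2} - -8\right) = M \left(\frac{11}{2} + \frac{1}{2} \cdot 4 + 8\right) = M \left(\frac{11}{2} + 2 + 8\right) = M \frac{31}{2} = \frac{31 M}{2}$)
$-35786 + n{\left(-13 \right)} = -35786 + \frac{31}{2} \left(-13\right) = -35786 - \frac{403}{2} = - \frac{71975}{2}$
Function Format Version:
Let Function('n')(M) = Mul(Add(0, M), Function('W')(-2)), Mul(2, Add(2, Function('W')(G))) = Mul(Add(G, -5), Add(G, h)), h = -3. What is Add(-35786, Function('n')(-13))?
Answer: Rational(-71975, 2) ≈ -35988.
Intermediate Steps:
Function('W')(G) = Add(-2, Mul(Rational(1, 2), Add(-5, G), Add(-3, G))) (Function('W')(G) = Add(-2, Mul(Rational(1, 2), Mul(Add(G, -5), Add(G, -3)))) = Add(-2, Mul(Rational(1, 2), Mul(Add(-5, G), Add(-3, G)))) = Add(-2, Mul(Rational(1, 2), Add(-5, G), Add(-3, G))))
Function('n')(M) = Mul(Rational(31, 2), M) (Function('n')(M) = Mul(Add(0, M), Add(Rational(11, 2), Mul(Rational(1, 2), Pow(-2, 2)), Mul(-4, -2))) = Mul(M, Add(Rational(11, 2), Mul(Rational(1, 2), 4), 8)) = Mul(M, Add(Rational(11, 2), 2, 8)) = Mul(M, Rational(31, 2)) = Mul(Rational(31, 2), M))
Add(-35786, Function('n')(-13)) = Add(-35786, Mul(Rational(31, 2), -13)) = Add(-35786, Rational(-403, 2)) = Rational(-71975, 2)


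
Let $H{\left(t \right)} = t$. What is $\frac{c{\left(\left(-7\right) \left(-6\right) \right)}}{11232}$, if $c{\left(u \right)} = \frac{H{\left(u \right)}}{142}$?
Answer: $\frac{7}{265824} \approx 2.6333 \cdot 10^{-5}$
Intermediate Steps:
$c{\left(u \right)} = \frac{u}{142}$
$\frac{c{\left(\left(-7\right) \left(-6\right) \right)}}{11232} = \frac{\frac{1}{142} \left(\left(-7\right) \left(-6\right)\right)}{11232} = \frac{1}{142} \cdot 42 \cdot \frac{1}{11232} = \frac{21}{71} \cdot \frac{1}{11232} = \frac{7}{265824}$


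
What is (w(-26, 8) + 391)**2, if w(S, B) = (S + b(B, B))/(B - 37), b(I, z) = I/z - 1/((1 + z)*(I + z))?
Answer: 2677860597889/17438976 ≈ 1.5356e+5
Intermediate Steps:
b(I, z) = I/z - 1/((1 + z)*(I + z))
w(S, B) = (S + (-B + 2*B**2 + 2*B**3)/(B*(2*B + 2*B**2)))/(-37 + B) (w(S, B) = (S + (B**2 - B + B*B + B*B**2 + B*B**2)/(B*(B + B + B**2 + B*B)))/(B - 37) = (S + (B**2 - B + B**2 + B**3 + B**3)/(B*(B + B + B**2 + B**2)))/(-37 + B) = (S + (-B + 2*B**2 + 2*B**3)/(B*(2*B + 2*B**2)))/(-37 + B))
(w(-26, 8) + 391)**2 = ((-1/2 + 8 + 8**2 + 8*(-26)*(1 + 8))/(8*(1 + 8)*(-37 + 8)) + 391)**2 = ((1/8)*(-1/2 + 8 + 64 + 8*(-26)*9)/(9*(-29)) + 391)**2 = ((1/8)*(1/9)*(-1/29)*(-1/2 + 8 + 64 - 1872) + 391)**2 = ((1/8)*(1/9)*(-1/29)*(-3601/2) + 391)**2 = (3601/4176 + 391)**2 = (1636417/4176)**2 = 2677860597889/17438976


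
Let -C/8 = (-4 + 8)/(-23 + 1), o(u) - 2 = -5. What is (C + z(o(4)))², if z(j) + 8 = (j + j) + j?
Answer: 29241/121 ≈ 241.66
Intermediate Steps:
o(u) = -3 (o(u) = 2 - 5 = -3)
z(j) = -8 + 3*j (z(j) = -8 + ((j + j) + j) = -8 + (2*j + j) = -8 + 3*j)
C = 16/11 (C = -8*(-4 + 8)/(-23 + 1) = -32/(-22) = -32*(-1)/22 = -8*(-2/11) = 16/11 ≈ 1.4545)
(C + z(o(4)))² = (16/11 + (-8 + 3*(-3)))² = (16/11 + (-8 - 9))² = (16/11 - 17)² = (-171/11)² = 29241/121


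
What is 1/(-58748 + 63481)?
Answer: 1/4733 ≈ 0.00021128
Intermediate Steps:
1/(-58748 + 63481) = 1/4733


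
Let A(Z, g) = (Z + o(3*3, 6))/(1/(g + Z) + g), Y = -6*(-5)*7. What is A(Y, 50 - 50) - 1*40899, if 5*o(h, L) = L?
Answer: 3453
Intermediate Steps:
o(h, L) = L/5
Y = 210 (Y = 30*7 = 210)
A(Z, g) = (6/5 + Z)/(g + 1/(Z + g)) (A(Z, g) = (Z + (⅕)*6)/(1/(g + Z) + g) = (Z + 6/5)/(1/(Z + g) + g) = (6/5 + Z)/(g + 1/(Z + g)))
A(Y, 50 - 50) - 1*40899 = (210² + (6/5)*210 + 6*(50 - 50)/5 + 210*(50 - 50))/(1 + (50 - 50)² + 210*(50 - 50)) - 1*40899 = (44100 + 252 + (6/5)*0 + 210*0)/(1 + 0² + 210*0) - 40899 = (44100 + 252 + 0 + 0)/(1 + 0 + 0) - 40899 = 44352/1 - 40899 = 1*44352 - 40899 = 44352 - 40899 = 3453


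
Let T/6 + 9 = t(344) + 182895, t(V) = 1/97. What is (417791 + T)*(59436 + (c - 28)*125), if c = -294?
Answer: 2819677876610/97 ≈ 2.9069e+10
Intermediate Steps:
t(V) = 1/97
T = 106439658/97 (T = -54 + 6*(1/97 + 182895) = -54 + 6*(17740816/97) = -54 + 106444896/97 = 106439658/97 ≈ 1.0973e+6)
(417791 + T)*(59436 + (c - 28)*125) = (417791 + 106439658/97)*(59436 + (-294 - 28)*125) = 146965385*(59436 - 322*125)/97 = 146965385*(59436 - 40250)/97 = (146965385/97)*19186 = 2819677876610/97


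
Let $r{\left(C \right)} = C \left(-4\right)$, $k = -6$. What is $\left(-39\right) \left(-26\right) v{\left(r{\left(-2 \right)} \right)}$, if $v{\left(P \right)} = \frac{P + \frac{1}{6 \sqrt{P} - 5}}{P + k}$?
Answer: $\frac{1069263}{263} + \frac{6084 \sqrt{2}}{263} \approx 4098.4$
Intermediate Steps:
$r{\left(C \right)} = - 4 C$
$v{\left(P \right)} = \frac{P + \frac{1}{-5 + 6 \sqrt{P}}}{-6 + P}$ ($v{\left(P \right)} = \frac{P + \frac{1}{6 \sqrt{P} - 5}}{P - 6} = \frac{P + \frac{1}{-5 + 6 \sqrt{P}}}{-6 + P}$)
$\left(-39\right) \left(-26\right) v{\left(r{\left(-2 \right)} \right)} = \left(-39\right) \left(-26\right) \frac{1 - 5 \left(\left(-4\right) \left(-2\right)\right) + 6 \left(\left(-4\right) \left(-2\right)\right)^{\frac{3}{2}}}{30 - 36 \sqrt{\left(-4\right) \left(-2\right)} - 5 \left(\left(-4\right) \left(-2\right)\right) + 6 \left(\left(-4\right) \left(-2\right)\right)^{\frac{3}{2}}} = 1014 \frac{1 - 40 + 6 \cdot 8^{\frac{3}{2}}}{30 - 36 \sqrt{8} - 40 + 6 \cdot 8^{\frac{3}{2}}} = 1014 \frac{1 - 40 + 6 \cdot 16 \sqrt{2}}{30 - 36 \cdot 2 \sqrt{2} - 40 + 6 \cdot 16 \sqrt{2}} = 1014 \frac{1 - 40 + 96 \sqrt{2}}{30 - 72 \sqrt{2} - 40 + 96 \sqrt{2}} = 1014 \frac{-39 + 96 \sqrt{2}}{-10 + 24 \sqrt{2}} = \frac{1014 \left(-39 + 96 \sqrt{2}\right)}{-10 + 24 \sqrt{2}}$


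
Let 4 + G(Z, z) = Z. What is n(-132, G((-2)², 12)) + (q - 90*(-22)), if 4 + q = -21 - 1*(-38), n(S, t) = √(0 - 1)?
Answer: 1993 + I ≈ 1993.0 + 1.0*I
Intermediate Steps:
G(Z, z) = -4 + Z
n(S, t) = I (n(S, t) = √(-1) = I)
q = 13 (q = -4 + (-21 - 1*(-38)) = -4 + (-21 + 38) = -4 + 17 = 13)
n(-132, G((-2)², 12)) + (q - 90*(-22)) = I + (13 - 90*(-22)) = I + (13 + 1980) = I + 1993 = 1993 + I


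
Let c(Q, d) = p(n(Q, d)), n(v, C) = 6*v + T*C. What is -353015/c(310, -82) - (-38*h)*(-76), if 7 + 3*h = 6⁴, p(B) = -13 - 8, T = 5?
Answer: -25705409/21 ≈ -1.2241e+6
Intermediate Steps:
n(v, C) = 5*C + 6*v (n(v, C) = 6*v + 5*C = 5*C + 6*v)
p(B) = -21
h = 1289/3 (h = -7/3 + (⅓)*6⁴ = -7/3 + (⅓)*1296 = -7/3 + 432 = 1289/3 ≈ 429.67)
c(Q, d) = -21
-353015/c(310, -82) - (-38*h)*(-76) = -353015/(-21) - (-38*1289/3)*(-76) = -353015*(-1/21) - (-48982)*(-76)/3 = 353015/21 - 1*3722632/3 = 353015/21 - 3722632/3 = -25705409/21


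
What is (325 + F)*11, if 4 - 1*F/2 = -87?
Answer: 5577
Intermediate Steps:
F = 182 (F = 8 - 2*(-87) = 8 + 174 = 182)
(325 + F)*11 = (325 + 182)*11 = 507*11 = 5577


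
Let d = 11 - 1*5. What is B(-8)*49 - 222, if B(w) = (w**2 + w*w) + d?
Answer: 6344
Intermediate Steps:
d = 6 (d = 11 - 5 = 6)
B(w) = 6 + 2*w**2 (B(w) = (w**2 + w*w) + 6 = (w**2 + w**2) + 6 = 2*w**2 + 6 = 6 + 2*w**2)
B(-8)*49 - 222 = (6 + 2*(-8)**2)*49 - 222 = (6 + 2*64)*49 - 222 = (6 + 128)*49 - 222 = 134*49 - 222 = 6566 - 222 = 6344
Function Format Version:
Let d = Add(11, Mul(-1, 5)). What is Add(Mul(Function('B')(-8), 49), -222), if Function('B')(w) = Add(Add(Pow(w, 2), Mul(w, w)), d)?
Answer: 6344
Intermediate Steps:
d = 6 (d = Add(11, -5) = 6)
Function('B')(w) = Add(6, Mul(2, Pow(w, 2))) (Function('B')(w) = Add(Add(Pow(w, 2), Mul(w, w)), 6) = Add(Add(Pow(w, 2), Pow(w, 2)), 6) = Add(Mul(2, Pow(w, 2)), 6) = Add(6, Mul(2, Pow(w, 2))))
Add(Mul(Function('B')(-8), 49), -222) = Add(Mul(Add(6, Mul(2, Pow(-8, 2))), 49), -222) = Add(Mul(Add(6, Mul(2, 64)), 49), -222) = Add(Mul(Add(6, 128), 49), -222) = Add(Mul(134, 49), -222) = Add(6566, -222) = 6344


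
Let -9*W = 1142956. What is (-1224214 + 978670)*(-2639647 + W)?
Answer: 2037997111592/3 ≈ 6.7933e+11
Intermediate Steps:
W = -1142956/9 (W = -⅑*1142956 = -1142956/9 ≈ -1.2700e+5)
(-1224214 + 978670)*(-2639647 + W) = (-1224214 + 978670)*(-2639647 - 1142956/9) = -245544*(-24899779/9) = 2037997111592/3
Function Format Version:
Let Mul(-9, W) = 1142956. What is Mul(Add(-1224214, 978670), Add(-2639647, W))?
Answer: Rational(2037997111592, 3) ≈ 6.7933e+11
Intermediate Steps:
W = Rational(-1142956, 9) (W = Mul(Rational(-1, 9), 1142956) = Rational(-1142956, 9) ≈ -1.2700e+5)
Mul(Add(-1224214, 978670), Add(-2639647, W)) = Mul(Add(-1224214, 978670), Add(-2639647, Rational(-1142956, 9))) = Mul(-245544, Rational(-24899779, 9)) = Rational(2037997111592, 3)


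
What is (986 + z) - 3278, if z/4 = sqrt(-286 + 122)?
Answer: -2292 + 8*I*sqrt(41) ≈ -2292.0 + 51.225*I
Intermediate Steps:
z = 8*I*sqrt(41) (z = 4*sqrt(-286 + 122) = 4*sqrt(-164) = 4*(2*I*sqrt(41)) = 8*I*sqrt(41) ≈ 51.225*I)
(986 + z) - 3278 = (986 + 8*I*sqrt(41)) - 3278 = -2292 + 8*I*sqrt(41)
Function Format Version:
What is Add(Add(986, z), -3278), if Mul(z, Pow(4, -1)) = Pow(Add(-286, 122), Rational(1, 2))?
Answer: Add(-2292, Mul(8, I, Pow(41, Rational(1, 2)))) ≈ Add(-2292.0, Mul(51.225, I))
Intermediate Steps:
z = Mul(8, I, Pow(41, Rational(1, 2))) (z = Mul(4, Pow(Add(-286, 122), Rational(1, 2))) = Mul(4, Pow(-164, Rational(1, 2))) = Mul(4, Mul(2, I, Pow(41, Rational(1, 2)))) = Mul(8, I, Pow(41, Rational(1, 2))) ≈ Mul(51.225, I))
Add(Add(986, z), -3278) = Add(Add(986, Mul(8, I, Pow(41, Rational(1, 2)))), -3278) = Add(-2292, Mul(8, I, Pow(41, Rational(1, 2))))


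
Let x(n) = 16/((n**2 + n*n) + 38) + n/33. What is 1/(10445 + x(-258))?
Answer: 66583/694938885 ≈ 9.5811e-5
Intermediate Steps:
x(n) = 16/(38 + 2*n**2) + n/33 (x(n) = 16/((n**2 + n**2) + 38) + n*(1/33) = 16/(2*n**2 + 38) + n/33 = 16/(38 + 2*n**2) + n/33)
1/(10445 + x(-258)) = 1/(10445 + (264 + (-258)**3 + 19*(-258))/(33*(19 + (-258)**2))) = 1/(10445 + (264 - 17173512 - 4902)/(33*(19 + 66564))) = 1/(10445 + (1/33)*(-17178150)/66583) = 1/(10445 + (1/33)*(1/66583)*(-17178150)) = 1/(10445 - 520550/66583) = 1/(694938885/66583) = 66583/694938885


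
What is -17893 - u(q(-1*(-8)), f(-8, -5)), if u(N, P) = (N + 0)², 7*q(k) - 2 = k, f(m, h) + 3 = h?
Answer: -876857/49 ≈ -17895.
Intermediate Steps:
f(m, h) = -3 + h
q(k) = 2/7 + k/7
u(N, P) = N²
-17893 - u(q(-1*(-8)), f(-8, -5)) = -17893 - (2/7 + (-1*(-8))/7)² = -17893 - (2/7 + (⅐)*8)² = -17893 - (2/7 + 8/7)² = -17893 - (10/7)² = -17893 - 1*100/49 = -17893 - 100/49 = -876857/49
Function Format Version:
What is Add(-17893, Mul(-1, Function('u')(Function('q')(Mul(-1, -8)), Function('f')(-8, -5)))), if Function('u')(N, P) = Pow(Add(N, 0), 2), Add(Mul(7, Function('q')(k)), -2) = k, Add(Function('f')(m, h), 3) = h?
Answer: Rational(-876857, 49) ≈ -17895.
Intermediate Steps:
Function('f')(m, h) = Add(-3, h)
Function('q')(k) = Add(Rational(2, 7), Mul(Rational(1, 7), k))
Function('u')(N, P) = Pow(N, 2)
Add(-17893, Mul(-1, Function('u')(Function('q')(Mul(-1, -8)), Function('f')(-8, -5)))) = Add(-17893, Mul(-1, Pow(Add(Rational(2, 7), Mul(Rational(1, 7), Mul(-1, -8))), 2))) = Add(-17893, Mul(-1, Pow(Add(Rational(2, 7), Mul(Rational(1, 7), 8)), 2))) = Add(-17893, Mul(-1, Pow(Add(Rational(2, 7), Rational(8, 7)), 2))) = Add(-17893, Mul(-1, Pow(Rational(10, 7), 2))) = Add(-17893, Mul(-1, Rational(100, 49))) = Add(-17893, Rational(-100, 49)) = Rational(-876857, 49)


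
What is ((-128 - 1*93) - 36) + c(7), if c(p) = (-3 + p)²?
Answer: -241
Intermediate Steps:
((-128 - 1*93) - 36) + c(7) = ((-128 - 1*93) - 36) + (-3 + 7)² = ((-128 - 93) - 36) + 4² = (-221 - 36) + 16 = -257 + 16 = -241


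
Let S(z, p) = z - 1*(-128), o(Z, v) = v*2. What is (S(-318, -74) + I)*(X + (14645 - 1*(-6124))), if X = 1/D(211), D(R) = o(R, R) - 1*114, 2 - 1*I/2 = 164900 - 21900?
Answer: -915344886329/154 ≈ -5.9438e+9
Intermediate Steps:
o(Z, v) = 2*v
S(z, p) = 128 + z (S(z, p) = z + 128 = 128 + z)
I = -285996 (I = 4 - 2*(164900 - 21900) = 4 - 2*143000 = 4 - 286000 = -285996)
D(R) = -114 + 2*R (D(R) = 2*R - 1*114 = 2*R - 114 = -114 + 2*R)
X = 1/308 (X = 1/(-114 + 2*211) = 1/(-114 + 422) = 1/308 ≈ 0.0032468)
(S(-318, -74) + I)*(X + (14645 - 1*(-6124))) = ((128 - 318) - 285996)*(1/308 + (14645 - 1*(-6124))) = (-190 - 285996)*(1/308 + (14645 + 6124)) = -286186*(1/308 + 20769) = -286186*6396853/308 = -915344886329/154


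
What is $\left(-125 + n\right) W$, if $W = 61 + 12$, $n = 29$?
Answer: $-7008$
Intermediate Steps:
$W = 73$
$\left(-125 + n\right) W = \left(-125 + 29\right) 73 = \left(-96\right) 73 = -7008$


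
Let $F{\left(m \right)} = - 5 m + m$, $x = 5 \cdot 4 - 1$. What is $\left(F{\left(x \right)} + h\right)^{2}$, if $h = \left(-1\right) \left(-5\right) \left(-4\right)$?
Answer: $9216$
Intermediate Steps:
$x = 19$ ($x = 20 - 1 = 19$)
$F{\left(m \right)} = - 4 m$
$h = -20$ ($h = 5 \left(-4\right) = -20$)
$\left(F{\left(x \right)} + h\right)^{2} = \left(\left(-4\right) 19 - 20\right)^{2} = \left(-76 - 20\right)^{2} = \left(-96\right)^{2} = 9216$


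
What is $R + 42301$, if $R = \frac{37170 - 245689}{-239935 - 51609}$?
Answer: $\frac{12332811263}{291544} \approx 42302.0$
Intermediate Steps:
$R = \frac{208519}{291544}$ ($R = - \frac{208519}{-291544} = \left(-208519\right) \left(- \frac{1}{291544}\right) = \frac{208519}{291544} \approx 0.71522$)
$R + 42301 = \frac{208519}{291544} + 42301 = \frac{12332811263}{291544}$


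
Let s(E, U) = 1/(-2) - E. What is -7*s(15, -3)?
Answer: 217/2 ≈ 108.50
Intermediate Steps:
s(E, U) = -1/2 - E
-7*s(15, -3) = -7*(-1/2 - 1*15) = -7*(-1/2 - 15) = -7*(-31/2) = 217/2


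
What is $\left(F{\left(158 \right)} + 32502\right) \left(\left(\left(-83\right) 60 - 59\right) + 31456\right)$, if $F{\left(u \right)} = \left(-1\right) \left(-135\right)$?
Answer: $862171629$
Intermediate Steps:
$F{\left(u \right)} = 135$
$\left(F{\left(158 \right)} + 32502\right) \left(\left(\left(-83\right) 60 - 59\right) + 31456\right) = \left(135 + 32502\right) \left(\left(\left(-83\right) 60 - 59\right) + 31456\right) = 32637 \left(\left(-4980 - 59\right) + 31456\right) = 32637 \left(-5039 + 31456\right) = 32637 \cdot 26417 = 862171629$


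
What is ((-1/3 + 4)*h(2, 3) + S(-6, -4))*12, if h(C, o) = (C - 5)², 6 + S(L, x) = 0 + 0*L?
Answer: 324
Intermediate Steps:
S(L, x) = -6 (S(L, x) = -6 + (0 + 0*L) = -6 + (0 + 0) = -6 + 0 = -6)
h(C, o) = (-5 + C)²
((-1/3 + 4)*h(2, 3) + S(-6, -4))*12 = ((-1/3 + 4)*(-5 + 2)² - 6)*12 = ((-1*⅓ + 4)*(-3)² - 6)*12 = ((-⅓ + 4)*9 - 6)*12 = ((11/3)*9 - 6)*12 = (33 - 6)*12 = 27*12 = 324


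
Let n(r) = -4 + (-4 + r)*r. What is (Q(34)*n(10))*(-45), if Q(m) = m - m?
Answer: 0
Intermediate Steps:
Q(m) = 0
n(r) = -4 + r*(-4 + r)
(Q(34)*n(10))*(-45) = (0*(-4 + 10² - 4*10))*(-45) = (0*(-4 + 100 - 40))*(-45) = (0*56)*(-45) = 0*(-45) = 0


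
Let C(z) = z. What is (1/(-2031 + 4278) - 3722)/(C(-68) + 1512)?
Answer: -8363333/3244668 ≈ -2.5776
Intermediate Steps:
(1/(-2031 + 4278) - 3722)/(C(-68) + 1512) = (1/(-2031 + 4278) - 3722)/(-68 + 1512) = (1/2247 - 3722)/1444 = (1/2247 - 3722)*(1/1444) = -8363333/2247*1/1444 = -8363333/3244668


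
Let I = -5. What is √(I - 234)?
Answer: I*√239 ≈ 15.46*I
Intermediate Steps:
√(I - 234) = √(-5 - 234) = √(-239) = I*√239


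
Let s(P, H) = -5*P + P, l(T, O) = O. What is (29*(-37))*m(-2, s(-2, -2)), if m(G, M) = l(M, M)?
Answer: -8584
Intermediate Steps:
s(P, H) = -4*P
m(G, M) = M
(29*(-37))*m(-2, s(-2, -2)) = (29*(-37))*(-4*(-2)) = -1073*8 = -8584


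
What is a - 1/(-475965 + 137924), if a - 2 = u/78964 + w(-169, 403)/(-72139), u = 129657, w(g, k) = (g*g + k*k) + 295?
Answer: 1907586222213051/1925611342391836 ≈ 0.99064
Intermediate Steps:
w(g, k) = 295 + g**2 + k**2 (w(g, k) = (g**2 + k**2) + 295 = 295 + g**2 + k**2)
a = 5643044855/5696383996 (a = 2 + (129657/78964 + (295 + (-169)**2 + 403**2)/(-72139)) = 2 + (129657*(1/78964) + (295 + 28561 + 162409)*(-1/72139)) = 2 + (129657/78964 + 191265*(-1/72139)) = 2 + (129657/78964 - 191265/72139) = 2 - 5749723137/5696383996 = 5643044855/5696383996 ≈ 0.99064)
a - 1/(-475965 + 137924) = 5643044855/5696383996 - 1/(-475965 + 137924) = 5643044855/5696383996 - 1/(-338041) = 5643044855/5696383996 - 1*(-1/338041) = 5643044855/5696383996 + 1/338041 = 1907586222213051/1925611342391836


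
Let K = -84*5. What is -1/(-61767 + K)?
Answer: 1/62187 ≈ 1.6081e-5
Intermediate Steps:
K = -420
-1/(-61767 + K) = -1/(-61767 - 420) = -1/(-62187) = -1*(-1/62187) = 1/62187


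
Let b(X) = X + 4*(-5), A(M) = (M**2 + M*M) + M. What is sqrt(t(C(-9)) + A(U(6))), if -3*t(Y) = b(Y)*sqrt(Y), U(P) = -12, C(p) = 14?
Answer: sqrt(276 + 2*sqrt(14)) ≈ 16.837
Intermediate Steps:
A(M) = M + 2*M**2 (A(M) = (M**2 + M**2) + M = 2*M**2 + M = M + 2*M**2)
b(X) = -20 + X (b(X) = X - 20 = -20 + X)
t(Y) = -sqrt(Y)*(-20 + Y)/3 (t(Y) = -(-20 + Y)*sqrt(Y)/3 = -sqrt(Y)*(-20 + Y)/3)
sqrt(t(C(-9)) + A(U(6))) = sqrt(sqrt(14)*(20 - 1*14)/3 - 12*(1 + 2*(-12))) = sqrt(sqrt(14)*(20 - 14)/3 - 12*(1 - 24)) = sqrt((1/3)*sqrt(14)*6 - 12*(-23)) = sqrt(2*sqrt(14) + 276) = sqrt(276 + 2*sqrt(14))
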